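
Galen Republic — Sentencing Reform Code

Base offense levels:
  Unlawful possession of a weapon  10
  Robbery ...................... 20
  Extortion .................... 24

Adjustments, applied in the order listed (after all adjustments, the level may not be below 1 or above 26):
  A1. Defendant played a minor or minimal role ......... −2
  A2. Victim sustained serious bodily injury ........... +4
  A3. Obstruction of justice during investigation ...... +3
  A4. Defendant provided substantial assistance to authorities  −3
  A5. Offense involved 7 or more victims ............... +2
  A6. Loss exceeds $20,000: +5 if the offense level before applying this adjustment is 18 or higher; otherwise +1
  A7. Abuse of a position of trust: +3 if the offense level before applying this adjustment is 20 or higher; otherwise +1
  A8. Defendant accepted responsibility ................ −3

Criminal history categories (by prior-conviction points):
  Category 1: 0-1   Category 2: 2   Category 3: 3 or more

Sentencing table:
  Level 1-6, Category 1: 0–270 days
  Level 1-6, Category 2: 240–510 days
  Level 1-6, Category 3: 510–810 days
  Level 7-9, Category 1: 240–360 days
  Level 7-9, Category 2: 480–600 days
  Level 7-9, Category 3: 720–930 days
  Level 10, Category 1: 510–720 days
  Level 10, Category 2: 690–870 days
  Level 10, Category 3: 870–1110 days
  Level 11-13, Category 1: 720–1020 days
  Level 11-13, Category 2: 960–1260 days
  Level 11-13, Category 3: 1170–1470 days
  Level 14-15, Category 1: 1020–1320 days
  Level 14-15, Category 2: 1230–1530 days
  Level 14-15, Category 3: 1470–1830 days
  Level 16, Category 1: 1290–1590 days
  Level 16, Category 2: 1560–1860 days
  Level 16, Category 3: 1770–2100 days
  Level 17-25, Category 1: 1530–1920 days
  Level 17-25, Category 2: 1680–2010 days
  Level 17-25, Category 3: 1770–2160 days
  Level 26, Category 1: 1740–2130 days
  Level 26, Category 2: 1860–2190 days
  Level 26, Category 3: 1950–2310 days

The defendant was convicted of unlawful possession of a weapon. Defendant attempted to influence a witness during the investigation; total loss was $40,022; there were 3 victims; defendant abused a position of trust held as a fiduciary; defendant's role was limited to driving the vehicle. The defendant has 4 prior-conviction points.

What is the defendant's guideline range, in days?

Base offense level for unlawful possession of a weapon: 10.
A1 applies: 10 − 2 = 8.
A3 applies: 8 + 3 = 11.
A4 does not apply.
A5 does not apply.
A6 applies (level before this adjustment is 11 < 18, so +1): 11 + 1 = 12.
A7 applies (level before this adjustment is 12 < 20, so +1): 12 + 1 = 13.
Final offense level: 13.
Criminal history: 4 prior points → Category 3 (3+).
Level 13 falls in the 11-13 band.
Grid: Level 11-13 × Category 3 = 1170-1470 days.

1170-1470 days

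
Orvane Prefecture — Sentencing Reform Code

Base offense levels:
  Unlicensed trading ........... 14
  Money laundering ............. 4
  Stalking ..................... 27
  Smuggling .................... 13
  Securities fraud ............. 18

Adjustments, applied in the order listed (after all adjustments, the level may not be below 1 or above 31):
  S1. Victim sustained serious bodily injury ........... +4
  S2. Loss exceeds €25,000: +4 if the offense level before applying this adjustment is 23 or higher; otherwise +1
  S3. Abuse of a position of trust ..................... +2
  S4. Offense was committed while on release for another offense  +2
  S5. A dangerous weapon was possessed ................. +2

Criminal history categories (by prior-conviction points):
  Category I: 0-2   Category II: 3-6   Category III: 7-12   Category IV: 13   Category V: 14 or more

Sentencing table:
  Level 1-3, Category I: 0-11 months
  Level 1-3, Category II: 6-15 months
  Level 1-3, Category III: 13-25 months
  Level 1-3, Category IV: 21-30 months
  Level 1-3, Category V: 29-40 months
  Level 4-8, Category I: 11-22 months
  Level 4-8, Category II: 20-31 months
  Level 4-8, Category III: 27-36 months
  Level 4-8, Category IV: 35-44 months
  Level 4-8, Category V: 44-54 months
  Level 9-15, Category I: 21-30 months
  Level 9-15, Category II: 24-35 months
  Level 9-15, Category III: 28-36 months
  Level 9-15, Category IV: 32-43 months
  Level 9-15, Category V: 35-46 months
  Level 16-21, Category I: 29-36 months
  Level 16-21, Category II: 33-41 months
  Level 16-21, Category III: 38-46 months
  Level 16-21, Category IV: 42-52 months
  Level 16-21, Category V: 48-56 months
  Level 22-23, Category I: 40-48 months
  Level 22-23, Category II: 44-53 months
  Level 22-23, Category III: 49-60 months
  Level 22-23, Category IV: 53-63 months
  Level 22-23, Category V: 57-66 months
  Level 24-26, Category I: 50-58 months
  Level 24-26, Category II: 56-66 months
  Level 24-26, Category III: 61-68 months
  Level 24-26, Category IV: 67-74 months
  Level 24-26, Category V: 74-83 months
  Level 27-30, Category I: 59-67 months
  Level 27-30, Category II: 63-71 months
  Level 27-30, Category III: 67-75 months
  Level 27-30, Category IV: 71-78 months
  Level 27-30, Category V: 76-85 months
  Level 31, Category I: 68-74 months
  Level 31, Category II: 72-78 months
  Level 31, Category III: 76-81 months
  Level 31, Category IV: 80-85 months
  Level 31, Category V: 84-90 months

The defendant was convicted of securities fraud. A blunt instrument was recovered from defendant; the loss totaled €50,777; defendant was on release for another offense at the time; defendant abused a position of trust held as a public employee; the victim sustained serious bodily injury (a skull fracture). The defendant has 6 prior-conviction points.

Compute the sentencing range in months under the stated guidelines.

63-71 months

Base offense level for securities fraud: 18.
S1 applies: 18 + 4 = 22.
S2 applies (level before this adjustment is 22 < 23, so +1): 22 + 1 = 23.
S3 applies: 23 + 2 = 25.
S4 applies: 25 + 2 = 27.
S5 applies: 27 + 2 = 29.
Final offense level: 29.
Criminal history: 6 prior points → Category II (3-6).
Level 29 falls in the 27-30 band.
Grid: Level 27-30 × Category II = 63-71 months.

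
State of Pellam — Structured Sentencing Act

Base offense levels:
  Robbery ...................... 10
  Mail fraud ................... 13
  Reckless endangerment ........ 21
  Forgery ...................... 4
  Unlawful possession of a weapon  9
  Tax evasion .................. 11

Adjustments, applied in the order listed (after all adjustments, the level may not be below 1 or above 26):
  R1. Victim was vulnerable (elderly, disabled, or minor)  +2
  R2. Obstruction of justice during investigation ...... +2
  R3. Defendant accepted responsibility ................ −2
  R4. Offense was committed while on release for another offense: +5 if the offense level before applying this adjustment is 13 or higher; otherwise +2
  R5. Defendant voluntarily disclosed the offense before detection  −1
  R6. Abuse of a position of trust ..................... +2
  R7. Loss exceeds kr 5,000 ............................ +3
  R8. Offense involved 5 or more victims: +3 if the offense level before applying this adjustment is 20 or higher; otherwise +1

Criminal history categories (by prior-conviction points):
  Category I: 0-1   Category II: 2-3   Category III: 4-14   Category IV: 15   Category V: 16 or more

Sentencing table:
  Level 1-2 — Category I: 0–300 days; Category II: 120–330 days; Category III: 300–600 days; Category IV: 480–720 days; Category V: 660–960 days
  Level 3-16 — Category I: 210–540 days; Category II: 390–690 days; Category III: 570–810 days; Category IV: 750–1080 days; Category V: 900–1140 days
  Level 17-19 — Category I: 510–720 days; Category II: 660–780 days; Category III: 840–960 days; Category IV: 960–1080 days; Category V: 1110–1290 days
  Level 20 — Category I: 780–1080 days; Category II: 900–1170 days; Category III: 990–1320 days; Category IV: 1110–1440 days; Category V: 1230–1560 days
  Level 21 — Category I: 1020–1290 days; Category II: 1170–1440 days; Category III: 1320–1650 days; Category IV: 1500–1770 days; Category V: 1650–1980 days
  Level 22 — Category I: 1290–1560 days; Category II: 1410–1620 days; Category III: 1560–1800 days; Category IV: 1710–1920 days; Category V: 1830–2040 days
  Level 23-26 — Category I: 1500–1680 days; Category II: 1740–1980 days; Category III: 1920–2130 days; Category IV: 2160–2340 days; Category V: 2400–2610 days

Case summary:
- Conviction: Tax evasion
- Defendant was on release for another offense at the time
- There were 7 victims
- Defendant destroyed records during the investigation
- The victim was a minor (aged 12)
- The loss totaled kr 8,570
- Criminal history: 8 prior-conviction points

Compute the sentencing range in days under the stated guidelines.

Base offense level for tax evasion: 11.
R1 applies: 11 + 2 = 13.
R2 applies: 13 + 2 = 15.
R4 applies (level before this adjustment is 15 ≥ 13, so +5): 15 + 5 = 20.
R6 does not apply.
R7 applies: 20 + 3 = 23.
R8 applies (level before this adjustment is 23 ≥ 20, so +3): 23 + 3 = 26.
Final offense level: 26.
Criminal history: 8 prior points → Category III (4-14).
Level 26 falls in the 23-26 band.
Grid: Level 23-26 × Category III = 1920-2130 days.

1920-2130 days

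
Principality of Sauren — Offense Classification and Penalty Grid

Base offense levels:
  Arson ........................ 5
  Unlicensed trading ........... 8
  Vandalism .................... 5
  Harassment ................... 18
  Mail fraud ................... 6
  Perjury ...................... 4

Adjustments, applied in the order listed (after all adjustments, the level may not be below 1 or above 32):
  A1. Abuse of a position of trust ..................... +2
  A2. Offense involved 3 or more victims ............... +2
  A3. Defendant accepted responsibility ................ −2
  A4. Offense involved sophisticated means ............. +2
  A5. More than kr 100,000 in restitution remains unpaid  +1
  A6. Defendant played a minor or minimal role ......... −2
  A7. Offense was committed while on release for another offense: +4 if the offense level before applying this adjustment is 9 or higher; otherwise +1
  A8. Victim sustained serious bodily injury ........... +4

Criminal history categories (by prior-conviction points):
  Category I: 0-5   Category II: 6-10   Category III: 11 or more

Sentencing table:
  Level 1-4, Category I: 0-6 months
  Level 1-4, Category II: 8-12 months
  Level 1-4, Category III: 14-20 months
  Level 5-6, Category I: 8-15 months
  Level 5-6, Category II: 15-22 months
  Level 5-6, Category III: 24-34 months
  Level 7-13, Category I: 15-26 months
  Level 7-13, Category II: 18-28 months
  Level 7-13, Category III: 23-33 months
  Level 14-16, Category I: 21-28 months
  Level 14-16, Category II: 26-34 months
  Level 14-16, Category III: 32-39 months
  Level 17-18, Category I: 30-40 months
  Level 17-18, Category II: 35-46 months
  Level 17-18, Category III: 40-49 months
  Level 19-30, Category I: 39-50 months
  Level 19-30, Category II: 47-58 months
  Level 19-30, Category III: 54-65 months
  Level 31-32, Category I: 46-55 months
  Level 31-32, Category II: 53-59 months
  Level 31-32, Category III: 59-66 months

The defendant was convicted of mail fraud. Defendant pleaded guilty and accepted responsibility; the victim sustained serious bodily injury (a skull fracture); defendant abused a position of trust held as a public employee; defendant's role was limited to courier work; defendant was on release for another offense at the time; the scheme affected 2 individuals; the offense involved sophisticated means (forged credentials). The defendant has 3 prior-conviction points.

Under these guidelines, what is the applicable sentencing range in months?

Base offense level for mail fraud: 6.
A1 applies: 6 + 2 = 8.
A2 does not apply.
A3 applies: 8 − 2 = 6.
A4 applies: 6 + 2 = 8.
A6 applies: 8 − 2 = 6.
A7 applies (level before this adjustment is 6 < 9, so +1): 6 + 1 = 7.
A8 applies: 7 + 4 = 11.
Final offense level: 11.
Criminal history: 3 prior points → Category I (0-5).
Level 11 falls in the 7-13 band.
Grid: Level 7-13 × Category I = 15-26 months.

15-26 months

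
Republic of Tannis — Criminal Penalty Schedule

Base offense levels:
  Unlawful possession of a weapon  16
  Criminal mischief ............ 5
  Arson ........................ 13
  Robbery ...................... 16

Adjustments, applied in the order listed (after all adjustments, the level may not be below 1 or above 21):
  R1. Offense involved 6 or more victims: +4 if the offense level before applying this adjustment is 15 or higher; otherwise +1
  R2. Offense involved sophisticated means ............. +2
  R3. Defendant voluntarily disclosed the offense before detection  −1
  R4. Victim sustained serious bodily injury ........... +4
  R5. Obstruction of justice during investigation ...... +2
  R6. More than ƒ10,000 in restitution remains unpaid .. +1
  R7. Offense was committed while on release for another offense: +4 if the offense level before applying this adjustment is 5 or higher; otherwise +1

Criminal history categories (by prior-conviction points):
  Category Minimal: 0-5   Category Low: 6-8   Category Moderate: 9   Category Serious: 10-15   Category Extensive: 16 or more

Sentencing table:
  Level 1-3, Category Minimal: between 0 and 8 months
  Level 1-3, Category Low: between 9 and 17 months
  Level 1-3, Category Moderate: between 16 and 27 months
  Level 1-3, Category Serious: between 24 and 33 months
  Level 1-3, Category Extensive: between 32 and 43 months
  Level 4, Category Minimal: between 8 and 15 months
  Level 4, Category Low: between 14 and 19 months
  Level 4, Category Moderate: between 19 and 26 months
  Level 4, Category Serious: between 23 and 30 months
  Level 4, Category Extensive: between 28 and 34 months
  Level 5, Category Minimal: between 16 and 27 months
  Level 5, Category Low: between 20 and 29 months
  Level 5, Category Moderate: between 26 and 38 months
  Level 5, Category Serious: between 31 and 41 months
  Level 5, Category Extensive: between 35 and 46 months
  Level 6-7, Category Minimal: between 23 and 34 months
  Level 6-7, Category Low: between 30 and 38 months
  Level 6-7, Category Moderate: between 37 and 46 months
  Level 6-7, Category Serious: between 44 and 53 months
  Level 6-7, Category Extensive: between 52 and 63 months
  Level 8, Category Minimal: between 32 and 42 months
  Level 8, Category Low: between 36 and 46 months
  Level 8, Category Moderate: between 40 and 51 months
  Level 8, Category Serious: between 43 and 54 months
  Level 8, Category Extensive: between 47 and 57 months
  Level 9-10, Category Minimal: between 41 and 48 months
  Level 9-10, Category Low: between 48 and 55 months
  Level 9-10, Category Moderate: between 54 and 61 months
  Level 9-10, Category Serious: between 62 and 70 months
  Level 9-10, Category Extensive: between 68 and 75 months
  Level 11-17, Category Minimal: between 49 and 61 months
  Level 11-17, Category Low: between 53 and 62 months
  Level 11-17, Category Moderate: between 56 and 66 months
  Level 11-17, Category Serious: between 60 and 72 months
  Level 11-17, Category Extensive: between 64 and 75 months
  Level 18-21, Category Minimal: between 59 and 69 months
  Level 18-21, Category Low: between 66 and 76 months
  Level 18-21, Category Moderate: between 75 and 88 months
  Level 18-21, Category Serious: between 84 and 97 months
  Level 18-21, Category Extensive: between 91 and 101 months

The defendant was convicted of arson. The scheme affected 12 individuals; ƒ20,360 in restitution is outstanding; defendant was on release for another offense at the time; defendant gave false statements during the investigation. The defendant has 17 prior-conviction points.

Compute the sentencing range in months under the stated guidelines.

Base offense level for arson: 13.
R1 applies (level before this adjustment is 13 < 15, so +1): 13 + 1 = 14.
R2 does not apply.
R4 does not apply.
R5 applies: 14 + 2 = 16.
R6 applies: 16 + 1 = 17.
R7 applies (level before this adjustment is 17 ≥ 5, so +4): 17 + 4 = 21.
Final offense level: 21.
Criminal history: 17 prior points → Category Extensive (16+).
Level 21 falls in the 18-21 band.
Grid: Level 18-21 × Category Extensive = 91-101 months.

91-101 months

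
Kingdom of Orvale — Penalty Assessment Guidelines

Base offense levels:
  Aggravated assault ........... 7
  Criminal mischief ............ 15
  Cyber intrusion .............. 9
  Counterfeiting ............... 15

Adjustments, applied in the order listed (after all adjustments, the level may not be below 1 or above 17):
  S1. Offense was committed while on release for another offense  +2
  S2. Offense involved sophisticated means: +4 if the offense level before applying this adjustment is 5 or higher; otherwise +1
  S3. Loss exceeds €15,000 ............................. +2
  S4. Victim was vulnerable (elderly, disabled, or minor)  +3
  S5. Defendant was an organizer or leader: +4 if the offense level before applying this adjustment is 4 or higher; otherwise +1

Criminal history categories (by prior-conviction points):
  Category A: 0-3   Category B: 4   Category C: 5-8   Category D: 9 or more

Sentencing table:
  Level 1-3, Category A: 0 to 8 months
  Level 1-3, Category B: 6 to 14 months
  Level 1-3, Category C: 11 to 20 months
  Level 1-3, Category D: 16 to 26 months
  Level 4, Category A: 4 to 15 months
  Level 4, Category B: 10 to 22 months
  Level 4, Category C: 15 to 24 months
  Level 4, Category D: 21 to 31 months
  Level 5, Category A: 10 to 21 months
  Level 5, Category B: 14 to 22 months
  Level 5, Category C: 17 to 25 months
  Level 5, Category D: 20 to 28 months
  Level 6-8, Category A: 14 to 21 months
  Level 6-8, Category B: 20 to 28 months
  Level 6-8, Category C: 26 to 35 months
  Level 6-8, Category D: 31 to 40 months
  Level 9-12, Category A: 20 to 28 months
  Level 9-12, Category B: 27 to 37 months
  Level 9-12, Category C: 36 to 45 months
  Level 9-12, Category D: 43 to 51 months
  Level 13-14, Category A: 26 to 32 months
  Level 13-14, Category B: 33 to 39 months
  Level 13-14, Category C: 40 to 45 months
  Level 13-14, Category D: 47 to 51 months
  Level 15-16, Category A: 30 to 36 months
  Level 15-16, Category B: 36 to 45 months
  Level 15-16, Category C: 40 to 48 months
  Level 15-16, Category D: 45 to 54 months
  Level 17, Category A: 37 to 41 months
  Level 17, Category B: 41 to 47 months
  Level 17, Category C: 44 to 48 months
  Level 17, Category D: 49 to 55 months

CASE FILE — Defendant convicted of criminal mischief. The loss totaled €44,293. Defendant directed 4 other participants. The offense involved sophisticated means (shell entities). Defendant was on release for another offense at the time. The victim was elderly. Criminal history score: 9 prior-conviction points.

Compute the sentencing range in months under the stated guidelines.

Base offense level for criminal mischief: 15.
S1 applies: 15 + 2 = 17.
S2 applies (level before this adjustment is 17 ≥ 5, so +4): 17 + 4 = 21.
S3 applies: 21 + 2 = 23.
S4 applies: 23 + 3 = 26.
S5 applies (level before this adjustment is 26 ≥ 4, so +4): 26 + 4 = 30.
Level 30 exceeds the maximum of 17; capped at 17.
Final offense level: 17.
Criminal history: 9 prior points → Category D (9+).
Level 17 falls in the 17 band.
Grid: Level 17 × Category D = 49-55 months.

49-55 months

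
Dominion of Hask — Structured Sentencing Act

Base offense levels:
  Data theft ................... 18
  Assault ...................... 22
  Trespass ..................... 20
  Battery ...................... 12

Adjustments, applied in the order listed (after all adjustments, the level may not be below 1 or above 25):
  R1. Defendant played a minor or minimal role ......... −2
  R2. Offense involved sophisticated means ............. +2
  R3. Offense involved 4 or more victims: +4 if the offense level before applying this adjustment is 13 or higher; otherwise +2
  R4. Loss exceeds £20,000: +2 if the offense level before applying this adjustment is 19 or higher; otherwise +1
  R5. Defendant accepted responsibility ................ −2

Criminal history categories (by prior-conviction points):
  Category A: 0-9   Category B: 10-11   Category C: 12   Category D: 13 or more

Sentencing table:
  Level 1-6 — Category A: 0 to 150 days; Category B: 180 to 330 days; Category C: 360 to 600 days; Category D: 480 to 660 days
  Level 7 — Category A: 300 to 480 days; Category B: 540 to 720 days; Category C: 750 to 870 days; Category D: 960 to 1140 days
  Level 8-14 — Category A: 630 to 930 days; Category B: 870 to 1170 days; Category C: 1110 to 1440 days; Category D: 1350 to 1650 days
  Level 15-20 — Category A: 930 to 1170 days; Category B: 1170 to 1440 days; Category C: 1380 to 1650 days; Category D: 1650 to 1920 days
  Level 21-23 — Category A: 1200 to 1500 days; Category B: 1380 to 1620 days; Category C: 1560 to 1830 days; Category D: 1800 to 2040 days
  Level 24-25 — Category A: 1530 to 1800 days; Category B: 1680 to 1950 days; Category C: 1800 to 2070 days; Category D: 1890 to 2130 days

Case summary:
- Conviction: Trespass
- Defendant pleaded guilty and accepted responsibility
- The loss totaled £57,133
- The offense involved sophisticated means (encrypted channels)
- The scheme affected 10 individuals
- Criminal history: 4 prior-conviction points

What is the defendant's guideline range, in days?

1530-1800 days

Base offense level for trespass: 20.
R1 does not apply.
R2 applies: 20 + 2 = 22.
R3 applies (level before this adjustment is 22 ≥ 13, so +4): 22 + 4 = 26.
R4 applies (level before this adjustment is 26 ≥ 19, so +2): 26 + 2 = 28.
R5 applies: 28 − 2 = 26.
Level 26 exceeds the maximum of 25; capped at 25.
Final offense level: 25.
Criminal history: 4 prior points → Category A (0-9).
Level 25 falls in the 24-25 band.
Grid: Level 24-25 × Category A = 1530-1800 days.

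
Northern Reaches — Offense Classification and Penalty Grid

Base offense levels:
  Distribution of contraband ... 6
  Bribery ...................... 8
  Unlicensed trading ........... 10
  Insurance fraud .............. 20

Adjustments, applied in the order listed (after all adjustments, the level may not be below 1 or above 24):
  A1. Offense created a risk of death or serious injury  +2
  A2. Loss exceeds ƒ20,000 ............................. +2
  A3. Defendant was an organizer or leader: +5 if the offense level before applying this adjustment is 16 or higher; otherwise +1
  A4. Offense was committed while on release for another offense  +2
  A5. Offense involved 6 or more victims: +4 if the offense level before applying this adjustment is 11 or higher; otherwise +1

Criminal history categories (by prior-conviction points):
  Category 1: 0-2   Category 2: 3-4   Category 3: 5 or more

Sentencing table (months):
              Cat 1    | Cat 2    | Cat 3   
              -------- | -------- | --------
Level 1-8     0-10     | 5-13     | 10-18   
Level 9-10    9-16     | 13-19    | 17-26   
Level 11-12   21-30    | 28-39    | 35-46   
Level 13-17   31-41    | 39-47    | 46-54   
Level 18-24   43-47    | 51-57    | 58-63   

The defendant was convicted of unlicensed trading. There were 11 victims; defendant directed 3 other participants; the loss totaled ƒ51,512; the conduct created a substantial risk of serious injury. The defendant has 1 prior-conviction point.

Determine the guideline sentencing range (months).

Base offense level for unlicensed trading: 10.
A1 applies: 10 + 2 = 12.
A2 applies: 12 + 2 = 14.
A3 applies (level before this adjustment is 14 < 16, so +1): 14 + 1 = 15.
A4 does not apply.
A5 applies (level before this adjustment is 15 ≥ 11, so +4): 15 + 4 = 19.
Final offense level: 19.
Criminal history: 1 prior point → Category 1 (0-2).
Level 19 falls in the 18-24 band.
Grid: Level 18-24 × Category 1 = 43-47 months.

43-47 months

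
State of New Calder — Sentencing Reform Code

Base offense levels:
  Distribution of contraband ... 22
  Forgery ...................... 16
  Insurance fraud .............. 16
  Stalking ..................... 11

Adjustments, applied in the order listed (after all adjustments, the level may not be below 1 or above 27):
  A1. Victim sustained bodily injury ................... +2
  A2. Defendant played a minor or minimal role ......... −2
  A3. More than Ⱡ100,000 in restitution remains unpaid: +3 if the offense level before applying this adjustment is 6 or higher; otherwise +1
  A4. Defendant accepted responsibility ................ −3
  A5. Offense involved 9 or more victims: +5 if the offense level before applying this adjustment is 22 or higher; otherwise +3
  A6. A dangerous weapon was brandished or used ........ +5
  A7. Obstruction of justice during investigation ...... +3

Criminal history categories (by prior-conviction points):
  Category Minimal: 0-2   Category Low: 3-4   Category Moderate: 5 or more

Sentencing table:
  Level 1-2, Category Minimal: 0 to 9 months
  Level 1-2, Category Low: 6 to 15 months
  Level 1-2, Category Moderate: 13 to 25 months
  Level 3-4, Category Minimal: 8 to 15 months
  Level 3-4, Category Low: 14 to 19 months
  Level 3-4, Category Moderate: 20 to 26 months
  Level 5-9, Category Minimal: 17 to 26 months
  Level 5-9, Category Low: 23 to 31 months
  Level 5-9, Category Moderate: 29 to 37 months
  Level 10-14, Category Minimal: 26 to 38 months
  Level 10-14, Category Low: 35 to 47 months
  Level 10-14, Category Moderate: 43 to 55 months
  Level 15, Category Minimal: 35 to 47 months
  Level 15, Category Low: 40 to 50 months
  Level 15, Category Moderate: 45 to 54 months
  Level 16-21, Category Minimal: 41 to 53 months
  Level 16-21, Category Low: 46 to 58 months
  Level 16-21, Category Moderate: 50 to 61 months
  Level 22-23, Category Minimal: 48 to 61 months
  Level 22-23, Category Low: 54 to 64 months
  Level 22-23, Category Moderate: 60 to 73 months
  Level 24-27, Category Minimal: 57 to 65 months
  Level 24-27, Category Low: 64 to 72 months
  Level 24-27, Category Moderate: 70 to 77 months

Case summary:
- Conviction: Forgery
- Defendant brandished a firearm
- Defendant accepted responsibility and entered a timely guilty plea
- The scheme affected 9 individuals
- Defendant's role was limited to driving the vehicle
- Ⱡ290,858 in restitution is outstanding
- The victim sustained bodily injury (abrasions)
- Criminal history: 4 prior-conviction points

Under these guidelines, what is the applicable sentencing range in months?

Base offense level for forgery: 16.
A1 applies: 16 + 2 = 18.
A2 applies: 18 − 2 = 16.
A3 applies (level before this adjustment is 16 ≥ 6, so +3): 16 + 3 = 19.
A4 applies: 19 − 3 = 16.
A5 applies (level before this adjustment is 16 < 22, so +3): 16 + 3 = 19.
A6 applies: 19 + 5 = 24.
A7 does not apply.
Final offense level: 24.
Criminal history: 4 prior points → Category Low (3-4).
Level 24 falls in the 24-27 band.
Grid: Level 24-27 × Category Low = 64-72 months.

64-72 months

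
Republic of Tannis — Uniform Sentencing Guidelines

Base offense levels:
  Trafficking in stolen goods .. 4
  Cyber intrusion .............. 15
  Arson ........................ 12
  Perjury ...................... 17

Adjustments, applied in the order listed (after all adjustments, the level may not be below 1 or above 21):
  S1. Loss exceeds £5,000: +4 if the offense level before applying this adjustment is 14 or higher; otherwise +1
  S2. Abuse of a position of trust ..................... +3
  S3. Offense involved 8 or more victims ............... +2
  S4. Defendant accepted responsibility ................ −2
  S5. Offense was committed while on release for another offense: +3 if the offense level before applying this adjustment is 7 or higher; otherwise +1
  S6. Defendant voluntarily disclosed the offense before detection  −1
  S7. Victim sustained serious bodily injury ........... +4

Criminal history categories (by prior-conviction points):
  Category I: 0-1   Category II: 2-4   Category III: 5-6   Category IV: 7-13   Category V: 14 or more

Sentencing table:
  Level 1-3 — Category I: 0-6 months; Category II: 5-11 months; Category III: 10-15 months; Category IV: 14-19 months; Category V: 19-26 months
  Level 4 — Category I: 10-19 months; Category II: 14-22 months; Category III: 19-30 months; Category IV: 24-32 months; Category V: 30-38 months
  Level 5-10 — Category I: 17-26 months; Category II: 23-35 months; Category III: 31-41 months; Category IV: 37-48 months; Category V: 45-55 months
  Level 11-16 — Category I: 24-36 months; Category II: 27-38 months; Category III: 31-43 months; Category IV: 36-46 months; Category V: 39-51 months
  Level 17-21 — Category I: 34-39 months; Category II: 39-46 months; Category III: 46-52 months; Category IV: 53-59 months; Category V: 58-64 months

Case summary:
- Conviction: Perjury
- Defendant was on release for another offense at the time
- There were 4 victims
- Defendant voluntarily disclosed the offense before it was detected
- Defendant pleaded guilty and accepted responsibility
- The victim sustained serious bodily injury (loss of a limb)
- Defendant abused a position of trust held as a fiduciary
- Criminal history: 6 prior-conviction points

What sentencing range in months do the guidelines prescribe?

Base offense level for perjury: 17.
S2 applies: 17 + 3 = 20.
S3 does not apply.
S4 applies: 20 − 2 = 18.
S5 applies (level before this adjustment is 18 ≥ 7, so +3): 18 + 3 = 21.
S6 applies: 21 − 1 = 20.
S7 applies: 20 + 4 = 24.
Level 24 exceeds the maximum of 21; capped at 21.
Final offense level: 21.
Criminal history: 6 prior points → Category III (5-6).
Level 21 falls in the 17-21 band.
Grid: Level 17-21 × Category III = 46-52 months.

46-52 months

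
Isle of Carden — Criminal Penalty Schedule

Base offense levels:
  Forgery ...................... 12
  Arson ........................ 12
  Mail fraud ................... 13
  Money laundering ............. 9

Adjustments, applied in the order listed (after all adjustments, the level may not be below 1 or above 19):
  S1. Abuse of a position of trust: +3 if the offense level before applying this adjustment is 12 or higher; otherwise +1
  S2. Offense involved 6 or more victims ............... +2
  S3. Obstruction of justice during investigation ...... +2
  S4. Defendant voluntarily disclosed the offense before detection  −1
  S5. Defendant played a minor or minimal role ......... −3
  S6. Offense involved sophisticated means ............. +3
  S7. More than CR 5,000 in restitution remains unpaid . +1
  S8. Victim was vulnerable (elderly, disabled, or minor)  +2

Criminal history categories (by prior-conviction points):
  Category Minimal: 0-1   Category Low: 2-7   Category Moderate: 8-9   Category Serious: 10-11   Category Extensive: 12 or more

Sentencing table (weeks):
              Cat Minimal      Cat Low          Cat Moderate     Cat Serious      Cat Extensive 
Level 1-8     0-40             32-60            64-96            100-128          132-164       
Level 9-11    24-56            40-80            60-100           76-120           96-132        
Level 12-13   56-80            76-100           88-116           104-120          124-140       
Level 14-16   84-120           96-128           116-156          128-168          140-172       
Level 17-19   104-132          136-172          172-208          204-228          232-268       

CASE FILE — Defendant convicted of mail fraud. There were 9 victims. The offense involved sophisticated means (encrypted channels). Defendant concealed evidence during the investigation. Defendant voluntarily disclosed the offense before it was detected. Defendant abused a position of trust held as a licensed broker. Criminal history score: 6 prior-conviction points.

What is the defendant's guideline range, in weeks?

Base offense level for mail fraud: 13.
S1 applies (level before this adjustment is 13 ≥ 12, so +3): 13 + 3 = 16.
S2 applies: 16 + 2 = 18.
S3 applies: 18 + 2 = 20.
S4 applies: 20 − 1 = 19.
S5 does not apply.
S6 applies: 19 + 3 = 22.
S8 does not apply.
Level 22 exceeds the maximum of 19; capped at 19.
Final offense level: 19.
Criminal history: 6 prior points → Category Low (2-7).
Level 19 falls in the 17-19 band.
Grid: Level 17-19 × Category Low = 136-172 weeks.

136-172 weeks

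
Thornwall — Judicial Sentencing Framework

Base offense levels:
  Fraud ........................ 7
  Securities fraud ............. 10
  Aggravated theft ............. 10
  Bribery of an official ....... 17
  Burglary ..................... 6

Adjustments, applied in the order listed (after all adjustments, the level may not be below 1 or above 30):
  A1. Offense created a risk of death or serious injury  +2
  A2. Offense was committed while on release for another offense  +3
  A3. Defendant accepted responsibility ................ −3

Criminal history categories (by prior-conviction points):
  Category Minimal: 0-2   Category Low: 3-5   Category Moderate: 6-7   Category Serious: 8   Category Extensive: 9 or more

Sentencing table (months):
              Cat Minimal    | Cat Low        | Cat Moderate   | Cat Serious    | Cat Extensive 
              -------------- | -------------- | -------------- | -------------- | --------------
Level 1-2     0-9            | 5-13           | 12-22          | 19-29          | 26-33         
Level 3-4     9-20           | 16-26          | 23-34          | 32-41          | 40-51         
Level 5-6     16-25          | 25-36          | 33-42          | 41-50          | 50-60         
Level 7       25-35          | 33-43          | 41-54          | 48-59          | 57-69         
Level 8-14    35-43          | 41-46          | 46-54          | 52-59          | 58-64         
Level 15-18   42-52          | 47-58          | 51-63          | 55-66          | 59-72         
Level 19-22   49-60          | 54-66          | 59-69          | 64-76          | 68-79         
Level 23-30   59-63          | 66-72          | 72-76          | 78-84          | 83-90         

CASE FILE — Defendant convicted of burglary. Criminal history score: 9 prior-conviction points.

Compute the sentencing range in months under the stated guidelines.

Base offense level for burglary: 6.
Final offense level: 6.
Criminal history: 9 prior points → Category Extensive (9+).
Level 6 falls in the 5-6 band.
Grid: Level 5-6 × Category Extensive = 50-60 months.

50-60 months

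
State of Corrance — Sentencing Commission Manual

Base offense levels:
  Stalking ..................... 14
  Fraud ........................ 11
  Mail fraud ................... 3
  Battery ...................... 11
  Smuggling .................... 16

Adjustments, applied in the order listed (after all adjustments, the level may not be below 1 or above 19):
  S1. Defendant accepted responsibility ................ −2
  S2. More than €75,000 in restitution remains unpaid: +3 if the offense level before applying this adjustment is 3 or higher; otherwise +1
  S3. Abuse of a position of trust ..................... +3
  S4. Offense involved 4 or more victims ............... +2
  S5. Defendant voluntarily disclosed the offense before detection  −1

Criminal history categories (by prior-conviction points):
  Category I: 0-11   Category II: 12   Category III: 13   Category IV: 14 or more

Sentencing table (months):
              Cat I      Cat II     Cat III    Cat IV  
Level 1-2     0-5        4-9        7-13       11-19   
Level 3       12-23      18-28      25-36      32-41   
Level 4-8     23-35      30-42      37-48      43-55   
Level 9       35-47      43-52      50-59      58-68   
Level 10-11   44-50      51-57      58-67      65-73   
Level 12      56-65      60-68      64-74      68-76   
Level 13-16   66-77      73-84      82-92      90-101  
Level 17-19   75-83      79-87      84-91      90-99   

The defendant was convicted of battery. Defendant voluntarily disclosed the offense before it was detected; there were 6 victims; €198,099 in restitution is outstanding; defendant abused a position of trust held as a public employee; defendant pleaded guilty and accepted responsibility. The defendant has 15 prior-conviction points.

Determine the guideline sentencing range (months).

Base offense level for battery: 11.
S1 applies: 11 − 2 = 9.
S2 applies (level before this adjustment is 9 ≥ 3, so +3): 9 + 3 = 12.
S3 applies: 12 + 3 = 15.
S4 applies: 15 + 2 = 17.
S5 applies: 17 − 1 = 16.
Final offense level: 16.
Criminal history: 15 prior points → Category IV (14+).
Level 16 falls in the 13-16 band.
Grid: Level 13-16 × Category IV = 90-101 months.

90-101 months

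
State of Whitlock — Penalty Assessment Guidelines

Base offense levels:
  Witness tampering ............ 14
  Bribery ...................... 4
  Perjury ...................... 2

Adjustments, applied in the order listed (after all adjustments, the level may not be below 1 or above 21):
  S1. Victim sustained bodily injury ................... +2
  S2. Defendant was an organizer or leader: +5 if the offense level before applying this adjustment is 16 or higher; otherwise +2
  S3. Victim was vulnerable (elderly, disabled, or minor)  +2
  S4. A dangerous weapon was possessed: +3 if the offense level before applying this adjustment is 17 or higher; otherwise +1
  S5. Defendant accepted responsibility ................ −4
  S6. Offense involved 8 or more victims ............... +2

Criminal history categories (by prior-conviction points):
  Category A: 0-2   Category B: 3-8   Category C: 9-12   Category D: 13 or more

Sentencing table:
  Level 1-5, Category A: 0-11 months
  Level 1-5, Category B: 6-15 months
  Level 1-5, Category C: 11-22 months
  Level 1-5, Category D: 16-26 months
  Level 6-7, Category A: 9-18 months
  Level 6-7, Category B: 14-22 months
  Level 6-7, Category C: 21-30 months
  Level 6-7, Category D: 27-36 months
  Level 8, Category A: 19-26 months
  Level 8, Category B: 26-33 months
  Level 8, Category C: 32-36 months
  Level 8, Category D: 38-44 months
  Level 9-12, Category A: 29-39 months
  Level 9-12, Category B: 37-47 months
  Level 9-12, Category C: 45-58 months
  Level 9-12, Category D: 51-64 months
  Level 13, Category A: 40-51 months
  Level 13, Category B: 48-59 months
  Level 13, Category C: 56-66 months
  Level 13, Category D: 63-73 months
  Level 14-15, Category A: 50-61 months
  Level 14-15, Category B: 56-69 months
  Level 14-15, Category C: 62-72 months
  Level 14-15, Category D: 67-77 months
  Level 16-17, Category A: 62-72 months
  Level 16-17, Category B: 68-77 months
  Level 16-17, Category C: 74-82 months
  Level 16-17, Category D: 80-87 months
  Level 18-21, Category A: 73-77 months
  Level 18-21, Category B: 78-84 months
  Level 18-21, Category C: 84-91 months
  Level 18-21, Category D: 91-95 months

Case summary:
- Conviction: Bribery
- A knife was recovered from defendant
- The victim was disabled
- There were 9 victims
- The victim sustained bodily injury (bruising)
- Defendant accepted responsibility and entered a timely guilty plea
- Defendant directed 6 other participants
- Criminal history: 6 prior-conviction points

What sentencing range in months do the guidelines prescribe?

Base offense level for bribery: 4.
S1 applies: 4 + 2 = 6.
S2 applies (level before this adjustment is 6 < 16, so +2): 6 + 2 = 8.
S3 applies: 8 + 2 = 10.
S4 applies (level before this adjustment is 10 < 17, so +1): 10 + 1 = 11.
S5 applies: 11 − 4 = 7.
S6 applies: 7 + 2 = 9.
Final offense level: 9.
Criminal history: 6 prior points → Category B (3-8).
Level 9 falls in the 9-12 band.
Grid: Level 9-12 × Category B = 37-47 months.

37-47 months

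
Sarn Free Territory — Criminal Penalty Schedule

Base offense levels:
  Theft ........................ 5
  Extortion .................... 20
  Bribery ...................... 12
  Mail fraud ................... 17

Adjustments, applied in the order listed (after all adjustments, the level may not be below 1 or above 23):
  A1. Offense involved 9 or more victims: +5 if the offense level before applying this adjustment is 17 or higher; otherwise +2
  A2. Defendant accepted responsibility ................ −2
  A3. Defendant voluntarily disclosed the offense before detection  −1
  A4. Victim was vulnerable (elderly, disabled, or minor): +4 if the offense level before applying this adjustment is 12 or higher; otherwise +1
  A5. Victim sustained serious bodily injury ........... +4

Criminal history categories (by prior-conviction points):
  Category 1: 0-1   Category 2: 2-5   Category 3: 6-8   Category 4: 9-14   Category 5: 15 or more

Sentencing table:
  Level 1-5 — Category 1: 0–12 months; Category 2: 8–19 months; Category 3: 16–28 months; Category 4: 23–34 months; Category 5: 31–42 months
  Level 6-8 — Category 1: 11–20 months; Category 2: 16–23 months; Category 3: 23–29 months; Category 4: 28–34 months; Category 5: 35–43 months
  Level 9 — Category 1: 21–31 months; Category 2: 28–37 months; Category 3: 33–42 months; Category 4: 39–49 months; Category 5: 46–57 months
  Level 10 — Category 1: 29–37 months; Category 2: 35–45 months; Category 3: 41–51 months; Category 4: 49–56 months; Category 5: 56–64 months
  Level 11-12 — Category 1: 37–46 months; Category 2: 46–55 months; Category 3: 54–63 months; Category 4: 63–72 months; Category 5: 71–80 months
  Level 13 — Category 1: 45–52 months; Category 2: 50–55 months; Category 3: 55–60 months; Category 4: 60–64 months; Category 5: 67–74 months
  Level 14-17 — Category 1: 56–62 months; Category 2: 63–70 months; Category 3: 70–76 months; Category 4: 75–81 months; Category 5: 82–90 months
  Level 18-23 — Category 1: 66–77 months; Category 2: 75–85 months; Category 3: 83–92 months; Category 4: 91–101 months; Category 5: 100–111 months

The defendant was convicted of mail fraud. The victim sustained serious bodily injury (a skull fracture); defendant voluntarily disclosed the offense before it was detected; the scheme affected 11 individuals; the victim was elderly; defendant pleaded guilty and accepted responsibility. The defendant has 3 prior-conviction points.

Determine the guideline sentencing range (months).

Base offense level for mail fraud: 17.
A1 applies (level before this adjustment is 17 ≥ 17, so +5): 17 + 5 = 22.
A2 applies: 22 − 2 = 20.
A3 applies: 20 − 1 = 19.
A4 applies (level before this adjustment is 19 ≥ 12, so +4): 19 + 4 = 23.
A5 applies: 23 + 4 = 27.
Level 27 exceeds the maximum of 23; capped at 23.
Final offense level: 23.
Criminal history: 3 prior points → Category 2 (2-5).
Level 23 falls in the 18-23 band.
Grid: Level 18-23 × Category 2 = 75-85 months.

75-85 months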